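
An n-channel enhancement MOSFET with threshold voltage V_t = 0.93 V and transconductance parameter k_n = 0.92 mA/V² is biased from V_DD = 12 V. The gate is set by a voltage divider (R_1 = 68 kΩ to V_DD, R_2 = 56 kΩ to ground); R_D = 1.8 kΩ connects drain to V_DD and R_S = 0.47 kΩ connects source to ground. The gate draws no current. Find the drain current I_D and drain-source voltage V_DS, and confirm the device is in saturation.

V_G = V_DD·R_2/(R_1+R_2) = 12×56/124 = 5.42 V.
Assume saturation: I_D = (k_n/2)(V_GS − V_t)² with V_GS = V_G − I_D·R_S = 5.42 − 0.47·I_D.
Substituting gives 0.102·I_D² − 2.94·I_D + 9.27 = 0, with roots I_D = 3.6 or 25.3 mA.
The root I_D = 25.3 mA gives V_GS = -6.49 V ≤ V_t, so take I_D = 3.6 mA.
Then V_GS = 3.73 V and V_DS = V_DD − I_D(R_D+R_S) = 12 − 3.6×2.27 = 3.83 V.
Saturation requires V_DS ≥ V_GS − V_t = 2.8 V; 3.83 ≥ 2.8 ✓.

I_D ≈ 3.6 mA, V_DS ≈ 3.8 V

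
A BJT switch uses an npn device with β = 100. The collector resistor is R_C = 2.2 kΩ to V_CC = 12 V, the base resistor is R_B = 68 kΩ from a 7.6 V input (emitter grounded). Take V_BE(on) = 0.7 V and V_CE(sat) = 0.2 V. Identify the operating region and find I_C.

saturation; I_C ≈ 5.4 mA

Assume active: I_B = (7.6 − 0.7)/68 = 0.101 mA, giving I_C = β·I_B = 10.1 mA.
But then V_CE = 12 − 10.1×2.2 = -10.3 V < V_CE(sat) = 0.2 V — impossible in the active region.
So the transistor is saturated. With V_CE = 0.2 V, I_C = (V_CC − 0.2)/R_C = 11.8/2.2 = 5.36 mA.
Check: β·I_B = 10.1 mA > I_C = 5.36 mA, confirming saturation.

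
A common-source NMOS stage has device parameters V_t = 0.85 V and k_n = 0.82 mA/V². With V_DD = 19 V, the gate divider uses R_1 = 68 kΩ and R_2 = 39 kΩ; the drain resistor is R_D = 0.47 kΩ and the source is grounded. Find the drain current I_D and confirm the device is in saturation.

I_D ≈ 15 mA

V_G = V_DD·R_2/(R_1+R_2) = 19×39/107 = 6.93 V. With the source grounded, V_GS = V_G = 6.93 V.
Assume saturation: I_D = (k_n/2)(V_GS − V_t)² = (0.82/2)×(6.93 − 0.85)² = 0.41×6.08² = 15.1 mA.
V_DS = V_DD − I_D·R_D = 19 − 15.1×0.47 = 11.9 V.
Saturation requires V_DS ≥ V_GS − V_t = 6.08 V; 11.9 ≥ 6.08 ✓.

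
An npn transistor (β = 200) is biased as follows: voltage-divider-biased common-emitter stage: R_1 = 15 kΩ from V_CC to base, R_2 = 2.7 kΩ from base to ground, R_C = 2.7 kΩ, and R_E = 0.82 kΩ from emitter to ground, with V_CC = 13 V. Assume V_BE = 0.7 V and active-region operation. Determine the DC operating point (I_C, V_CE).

I_C ≈ 1.5 mA, V_CE ≈ 7.6 V

Thevenize the base divider: V_Th = V_CC·R_2/(R_1+R_2) = 13×2.7/17.7 = 1.98 V, R_Th = R_1‖R_2 = 2.29 kΩ.
Base-emitter loop: V_Th = I_B·R_Th + V_BE + (β+1)I_B·R_E, so I_B = (1.98 − 0.7) / (2.29 + 201×0.82) = 0.00768 mA.
I_C = β·I_B = 200×0.00768 = 1.54 mA, and I_E = (β+1)I_B = 1.54 mA.
V_CE = V_CC − I_C·R_C − I_E·R_E = 13 − 1.54×2.7 − 1.54×0.82 = 7.59 V.
V_CE = 7.59 V > 0.2 V confirms active-region operation.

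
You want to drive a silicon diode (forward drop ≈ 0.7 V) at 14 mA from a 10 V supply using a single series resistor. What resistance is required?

The resistor drops V_S − V_D = 10 − 0.7 = 9.3 V at 14 mA.
R = 9.3 V / 14 mA = 0.664 kΩ.

R ≈ 0.66 kΩ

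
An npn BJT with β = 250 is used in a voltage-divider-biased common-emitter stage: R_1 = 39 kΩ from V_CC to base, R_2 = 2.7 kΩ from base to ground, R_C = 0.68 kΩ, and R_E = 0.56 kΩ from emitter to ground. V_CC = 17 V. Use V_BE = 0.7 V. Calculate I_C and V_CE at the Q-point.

I_C ≈ 0.7 mA, V_CE ≈ 16 V

Thevenize the base divider: V_Th = V_CC·R_2/(R_1+R_2) = 17×2.7/41.7 = 1.1 V, R_Th = R_1‖R_2 = 2.53 kΩ.
Base-emitter loop: V_Th = I_B·R_Th + V_BE + (β+1)I_B·R_E, so I_B = (1.1 − 0.7) / (2.53 + 251×0.56) = 0.0028 mA.
I_C = β·I_B = 250×0.0028 = 0.7 mA, and I_E = (β+1)I_B = 0.703 mA.
V_CE = V_CC − I_C·R_C − I_E·R_E = 17 − 0.7×0.68 − 0.703×0.56 = 16.1 V.
V_CE = 16.1 V > 0.2 V confirms active-region operation.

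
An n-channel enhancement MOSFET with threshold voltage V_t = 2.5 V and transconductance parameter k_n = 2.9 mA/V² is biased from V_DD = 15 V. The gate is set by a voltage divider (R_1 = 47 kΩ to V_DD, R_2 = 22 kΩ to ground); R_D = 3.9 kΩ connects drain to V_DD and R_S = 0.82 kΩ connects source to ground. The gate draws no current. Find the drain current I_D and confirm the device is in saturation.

I_D ≈ 1.5 mA

V_G = V_DD·R_2/(R_1+R_2) = 15×22/69 = 4.78 V.
Assume saturation: I_D = (k_n/2)(V_GS − V_t)² with V_GS = V_G − I_D·R_S = 4.78 − 0.82·I_D.
Substituting gives 0.975·I_D² − 6.43·I_D + 7.55 = 0, with roots I_D = 1.53 or 5.06 mA.
The root I_D = 5.06 mA gives V_GS = 0.632 V ≤ V_t, so take I_D = 1.53 mA.
Then V_GS = 3.53 V and V_DS = V_DD − I_D(R_D+R_S) = 15 − 1.53×4.72 = 7.78 V.
Saturation requires V_DS ≥ V_GS − V_t = 1.03 V; 7.78 ≥ 1.03 ✓.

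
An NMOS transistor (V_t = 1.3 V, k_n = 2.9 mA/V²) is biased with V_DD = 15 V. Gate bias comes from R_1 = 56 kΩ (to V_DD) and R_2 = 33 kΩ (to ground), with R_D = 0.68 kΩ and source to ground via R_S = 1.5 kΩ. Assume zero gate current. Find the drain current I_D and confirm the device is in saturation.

I_D ≈ 2 mA

V_G = V_DD·R_2/(R_1+R_2) = 15×33/89 = 5.56 V.
Assume saturation: I_D = (k_n/2)(V_GS − V_t)² with V_GS = V_G − I_D·R_S = 5.56 − 1.5·I_D.
Substituting gives 3.26·I_D² − 19.5·I_D + 26.3 = 0, with roots I_D = 2.05 or 3.94 mA.
The root I_D = 3.94 mA gives V_GS = -0.348 V ≤ V_t, so take I_D = 2.05 mA.
Then V_GS = 2.49 V and V_DS = V_DD − I_D(R_D+R_S) = 15 − 2.05×2.18 = 10.5 V.
Saturation requires V_DS ≥ V_GS − V_t = 1.19 V; 10.5 ≥ 1.19 ✓.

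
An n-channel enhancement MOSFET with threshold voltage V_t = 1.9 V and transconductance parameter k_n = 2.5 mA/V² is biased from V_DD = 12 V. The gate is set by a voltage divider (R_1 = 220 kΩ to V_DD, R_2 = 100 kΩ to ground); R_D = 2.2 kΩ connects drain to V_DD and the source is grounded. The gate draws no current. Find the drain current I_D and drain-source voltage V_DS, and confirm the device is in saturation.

I_D ≈ 4.3 mA, V_DS ≈ 2.6 V

V_G = V_DD·R_2/(R_1+R_2) = 12×100/320 = 3.75 V. With the source grounded, V_GS = V_G = 3.75 V.
Assume saturation: I_D = (k_n/2)(V_GS − V_t)² = (2.5/2)×(3.75 − 1.9)² = 1.25×1.85² = 4.28 mA.
V_DS = V_DD − I_D·R_D = 12 − 4.28×2.2 = 2.59 V.
Saturation requires V_DS ≥ V_GS − V_t = 1.85 V; 2.59 ≥ 1.85 ✓.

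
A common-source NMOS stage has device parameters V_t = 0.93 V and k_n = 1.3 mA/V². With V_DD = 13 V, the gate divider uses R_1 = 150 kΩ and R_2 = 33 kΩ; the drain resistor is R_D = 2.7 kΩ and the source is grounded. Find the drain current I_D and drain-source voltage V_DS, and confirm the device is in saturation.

V_G = V_DD·R_2/(R_1+R_2) = 13×33/183 = 2.34 V. With the source grounded, V_GS = V_G = 2.34 V.
Assume saturation: I_D = (k_n/2)(V_GS − V_t)² = (1.3/2)×(2.34 − 0.93)² = 0.65×1.41² = 1.3 mA.
V_DS = V_DD − I_D·R_D = 13 − 1.3×2.7 = 9.49 V.
Saturation requires V_DS ≥ V_GS − V_t = 1.41 V; 9.49 ≥ 1.41 ✓.

I_D ≈ 1.3 mA, V_DS ≈ 9.5 V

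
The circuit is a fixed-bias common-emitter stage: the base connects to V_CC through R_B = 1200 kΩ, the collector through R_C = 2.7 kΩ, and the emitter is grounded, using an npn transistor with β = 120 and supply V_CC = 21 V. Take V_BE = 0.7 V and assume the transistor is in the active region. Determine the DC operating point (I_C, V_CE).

Base loop: V_CC = I_B·R_B + V_BE, so I_B = (21 − 0.7)/1200 kΩ = 0.0169 mA.
In the active region I_C = β·I_B = 120 × 0.0169 = 2.03 mA.
Collector loop: V_CE = V_CC − I_C·R_C = 21 − 2.03×2.7 = 15.5 V.
Since V_CE = 15.5 V > V_CE(sat) ≈ 0.2 V, the transistor is in the active region as assumed.

I_C ≈ 2 mA, V_CE ≈ 16 V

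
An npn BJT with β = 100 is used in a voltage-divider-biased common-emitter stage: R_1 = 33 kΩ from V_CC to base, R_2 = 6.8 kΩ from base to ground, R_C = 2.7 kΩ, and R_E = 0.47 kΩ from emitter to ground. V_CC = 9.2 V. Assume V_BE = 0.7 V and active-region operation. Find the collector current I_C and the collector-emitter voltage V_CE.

I_C ≈ 1.6 mA, V_CE ≈ 4 V

Thevenize the base divider: V_Th = V_CC·R_2/(R_1+R_2) = 9.2×6.8/39.8 = 1.57 V, R_Th = R_1‖R_2 = 5.64 kΩ.
Base-emitter loop: V_Th = I_B·R_Th + V_BE + (β+1)I_B·R_E, so I_B = (1.57 − 0.7) / (5.64 + 101×0.47) = 0.0164 mA.
I_C = β·I_B = 100×0.0164 = 1.64 mA, and I_E = (β+1)I_B = 1.66 mA.
V_CE = V_CC − I_C·R_C − I_E·R_E = 9.2 − 1.64×2.7 − 1.66×0.47 = 3.99 V.
V_CE = 3.99 V > 0.2 V confirms active-region operation.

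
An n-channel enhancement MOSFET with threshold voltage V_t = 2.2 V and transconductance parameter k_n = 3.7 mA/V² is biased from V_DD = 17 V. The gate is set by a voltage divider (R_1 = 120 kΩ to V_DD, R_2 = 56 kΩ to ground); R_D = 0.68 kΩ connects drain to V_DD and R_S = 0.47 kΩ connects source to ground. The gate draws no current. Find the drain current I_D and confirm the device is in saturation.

V_G = V_DD·R_2/(R_1+R_2) = 17×56/176 = 5.41 V.
Assume saturation: I_D = (k_n/2)(V_GS − V_t)² with V_GS = V_G − I_D·R_S = 5.41 − 0.47·I_D.
Substituting gives 0.409·I_D² − 6.58·I_D + 19.1 = 0, with roots I_D = 3.78 or 12.3 mA.
The root I_D = 12.3 mA gives V_GS = -0.38 V ≤ V_t, so take I_D = 3.78 mA.
Then V_GS = 3.63 V and V_DS = V_DD − I_D(R_D+R_S) = 17 − 3.78×1.15 = 12.6 V.
Saturation requires V_DS ≥ V_GS − V_t = 1.43 V; 12.6 ≥ 1.43 ✓.

I_D ≈ 3.8 mA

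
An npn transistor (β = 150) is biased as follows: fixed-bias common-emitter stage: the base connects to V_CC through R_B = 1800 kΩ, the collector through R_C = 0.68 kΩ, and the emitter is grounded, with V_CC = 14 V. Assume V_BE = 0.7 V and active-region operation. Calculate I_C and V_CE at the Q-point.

Base loop: V_CC = I_B·R_B + V_BE, so I_B = (14 − 0.7)/1800 kΩ = 0.00739 mA.
In the active region I_C = β·I_B = 150 × 0.00739 = 1.11 mA.
Collector loop: V_CE = V_CC − I_C·R_C = 14 − 1.11×0.68 = 13.2 V.
Since V_CE = 13.2 V > V_CE(sat) ≈ 0.2 V, the transistor is in the active region as assumed.

I_C ≈ 1.1 mA, V_CE ≈ 13 V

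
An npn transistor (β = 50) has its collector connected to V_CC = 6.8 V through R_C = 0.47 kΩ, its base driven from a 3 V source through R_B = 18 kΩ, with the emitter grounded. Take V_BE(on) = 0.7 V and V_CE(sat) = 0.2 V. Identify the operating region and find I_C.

Assume active. Base-emitter loop: I_B = (V_BB − V_BE)/R_B = (3 − 0.7)/18 = 0.128 mA.
I_C = β·I_B = 50×0.128 = 6.39 mA.
V_CE = V_CC − I_C·R_C = 6.8 − 6.39×0.47 = 3.8 V > V_CE(sat), so the active-region assumption holds.

active; I_C ≈ 6.4 mA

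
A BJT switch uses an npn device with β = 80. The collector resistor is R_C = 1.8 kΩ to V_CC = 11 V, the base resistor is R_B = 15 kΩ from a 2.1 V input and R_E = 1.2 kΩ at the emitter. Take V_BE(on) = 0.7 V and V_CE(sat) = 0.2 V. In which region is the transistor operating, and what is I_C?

Assume active. Base-emitter loop: I_B = (V_BB − V_BE)/(R_B + (β+1)R_E) = (2.1 − 0.7)/(15 + 81×1.2) = 0.0125 mA.
I_C = β·I_B = 80×0.0125 = 0.998 mA.
V_CE = V_CC − I_C·R_C − I_E·R_E = 11 − 0.998×1.8 − 1.01×1.2 = 7.99 V > V_CE(sat), so the active-region assumption holds.

active; I_C ≈ 1 mA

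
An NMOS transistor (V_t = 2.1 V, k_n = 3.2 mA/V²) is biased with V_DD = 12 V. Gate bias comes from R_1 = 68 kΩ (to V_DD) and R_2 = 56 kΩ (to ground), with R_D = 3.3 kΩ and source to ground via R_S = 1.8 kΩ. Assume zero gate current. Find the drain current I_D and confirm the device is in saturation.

I_D ≈ 1.3 mA

V_G = V_DD·R_2/(R_1+R_2) = 12×56/124 = 5.42 V.
Assume saturation: I_D = (k_n/2)(V_GS − V_t)² with V_GS = V_G − I_D·R_S = 5.42 − 1.8·I_D.
Substituting gives 5.18·I_D² − 20.1·I_D + 17.6 = 0, with roots I_D = 1.34 or 2.54 mA.
The root I_D = 2.54 mA gives V_GS = 0.839 V ≤ V_t, so take I_D = 1.34 mA.
Then V_GS = 3.01 V and V_DS = V_DD − I_D(R_D+R_S) = 12 − 1.34×5.1 = 5.18 V.
Saturation requires V_DS ≥ V_GS − V_t = 0.914 V; 5.18 ≥ 0.914 ✓.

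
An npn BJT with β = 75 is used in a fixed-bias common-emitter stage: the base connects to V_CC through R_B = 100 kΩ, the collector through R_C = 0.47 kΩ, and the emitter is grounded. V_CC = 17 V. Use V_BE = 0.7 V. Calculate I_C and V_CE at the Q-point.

Base loop: V_CC = I_B·R_B + V_BE, so I_B = (17 − 0.7)/100 kΩ = 0.163 mA.
In the active region I_C = β·I_B = 75 × 0.163 = 12.2 mA.
Collector loop: V_CE = V_CC − I_C·R_C = 17 − 12.2×0.47 = 11.3 V.
Since V_CE = 11.3 V > V_CE(sat) ≈ 0.2 V, the transistor is in the active region as assumed.

I_C ≈ 12 mA, V_CE ≈ 11 V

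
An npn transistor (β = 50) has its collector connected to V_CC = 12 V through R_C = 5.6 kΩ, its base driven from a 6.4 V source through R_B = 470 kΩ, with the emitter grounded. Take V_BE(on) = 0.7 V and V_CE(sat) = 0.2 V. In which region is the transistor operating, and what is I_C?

Assume active. Base-emitter loop: I_B = (V_BB − V_BE)/R_B = (6.4 − 0.7)/470 = 0.0121 mA.
I_C = β·I_B = 50×0.0121 = 0.606 mA.
V_CE = V_CC − I_C·R_C = 12 − 0.606×5.6 = 8.6 V > V_CE(sat), so the active-region assumption holds.

active; I_C ≈ 0.61 mA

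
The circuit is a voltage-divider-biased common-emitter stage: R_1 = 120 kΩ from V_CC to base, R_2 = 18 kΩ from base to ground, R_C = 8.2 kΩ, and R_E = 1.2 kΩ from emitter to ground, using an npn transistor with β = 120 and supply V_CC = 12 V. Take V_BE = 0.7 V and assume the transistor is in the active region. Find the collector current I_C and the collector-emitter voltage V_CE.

I_C ≈ 0.65 mA, V_CE ≈ 5.9 V

Thevenize the base divider: V_Th = V_CC·R_2/(R_1+R_2) = 12×18/138 = 1.57 V, R_Th = R_1‖R_2 = 15.7 kΩ.
Base-emitter loop: V_Th = I_B·R_Th + V_BE + (β+1)I_B·R_E, so I_B = (1.57 − 0.7) / (15.7 + 121×1.2) = 0.00538 mA.
I_C = β·I_B = 120×0.00538 = 0.645 mA, and I_E = (β+1)I_B = 0.651 mA.
V_CE = V_CC − I_C·R_C − I_E·R_E = 12 − 0.645×8.2 − 0.651×1.2 = 5.93 V.
V_CE = 5.93 V > 0.2 V confirms active-region operation.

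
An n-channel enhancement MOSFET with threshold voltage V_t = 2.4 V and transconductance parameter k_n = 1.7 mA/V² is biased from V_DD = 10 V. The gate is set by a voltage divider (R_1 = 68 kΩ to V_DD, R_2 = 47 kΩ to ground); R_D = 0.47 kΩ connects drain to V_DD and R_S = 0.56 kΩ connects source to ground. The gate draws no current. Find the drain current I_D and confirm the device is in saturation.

V_G = V_DD·R_2/(R_1+R_2) = 10×47/115 = 4.09 V.
Assume saturation: I_D = (k_n/2)(V_GS − V_t)² with V_GS = V_G − I_D·R_S = 4.09 − 0.56·I_D.
Substituting gives 0.267·I_D² − 2.61·I_D + 2.42 = 0, with roots I_D = 1.04 or 8.74 mA.
The root I_D = 8.74 mA gives V_GS = -0.806 V ≤ V_t, so take I_D = 1.04 mA.
Then V_GS = 3.51 V and V_DS = V_DD − I_D(R_D+R_S) = 10 − 1.04×1.03 = 8.93 V.
Saturation requires V_DS ≥ V_GS − V_t = 1.11 V; 8.93 ≥ 1.11 ✓.

I_D ≈ 1 mA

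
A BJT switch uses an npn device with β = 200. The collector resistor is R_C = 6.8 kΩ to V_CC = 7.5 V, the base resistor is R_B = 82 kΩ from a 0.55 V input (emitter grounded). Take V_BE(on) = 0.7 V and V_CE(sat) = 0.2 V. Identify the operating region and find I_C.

cutoff; I_C ≈ 0

V_BB = 0.55 V ≤ V_BE(on) = 0.7 V, so the base-emitter junction is not forward biased.
The transistor is in cutoff: I_B = I_C = 0.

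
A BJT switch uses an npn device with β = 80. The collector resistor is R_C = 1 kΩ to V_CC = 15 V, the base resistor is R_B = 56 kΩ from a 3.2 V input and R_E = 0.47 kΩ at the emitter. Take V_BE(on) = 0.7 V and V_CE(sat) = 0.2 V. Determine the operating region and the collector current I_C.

Assume active. Base-emitter loop: I_B = (V_BB − V_BE)/(R_B + (β+1)R_E) = (3.2 − 0.7)/(56 + 81×0.47) = 0.0266 mA.
I_C = β·I_B = 80×0.0266 = 2.13 mA.
V_CE = V_CC − I_C·R_C − I_E·R_E = 15 − 2.13×1 − 2.15×0.47 = 11.9 V > V_CE(sat), so the active-region assumption holds.

active; I_C ≈ 2.1 mA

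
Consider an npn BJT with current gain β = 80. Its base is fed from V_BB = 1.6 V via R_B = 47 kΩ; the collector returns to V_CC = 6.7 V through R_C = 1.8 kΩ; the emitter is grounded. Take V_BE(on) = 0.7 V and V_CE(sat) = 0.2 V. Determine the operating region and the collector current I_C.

active; I_C ≈ 1.5 mA

Assume active. Base-emitter loop: I_B = (V_BB − V_BE)/R_B = (1.6 − 0.7)/47 = 0.0191 mA.
I_C = β·I_B = 80×0.0191 = 1.53 mA.
V_CE = V_CC − I_C·R_C = 6.7 − 1.53×1.8 = 3.94 V > V_CE(sat), so the active-region assumption holds.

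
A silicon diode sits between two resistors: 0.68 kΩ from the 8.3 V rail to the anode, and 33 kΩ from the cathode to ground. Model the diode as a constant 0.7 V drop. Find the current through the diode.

I ≈ 0.23 mA

The two resistors are in series with the diode, so KVL gives 8.3 = I·0.68 + 0.7 + I·33.
I = (8.3 − 0.7) / (0.68 + 33) kΩ = 7.6 / 33.7 = 0.226 mA.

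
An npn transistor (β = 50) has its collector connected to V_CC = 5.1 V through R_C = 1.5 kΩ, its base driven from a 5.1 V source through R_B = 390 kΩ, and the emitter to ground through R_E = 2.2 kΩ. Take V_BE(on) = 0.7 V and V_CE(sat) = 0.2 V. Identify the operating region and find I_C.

Assume active. Base-emitter loop: I_B = (V_BB − V_BE)/(R_B + (β+1)R_E) = (5.1 − 0.7)/(390 + 51×2.2) = 0.00876 mA.
I_C = β·I_B = 50×0.00876 = 0.438 mA.
V_CE = V_CC − I_C·R_C − I_E·R_E = 5.1 − 0.438×1.5 − 0.447×2.2 = 3.46 V > V_CE(sat), so the active-region assumption holds.

active; I_C ≈ 0.44 mA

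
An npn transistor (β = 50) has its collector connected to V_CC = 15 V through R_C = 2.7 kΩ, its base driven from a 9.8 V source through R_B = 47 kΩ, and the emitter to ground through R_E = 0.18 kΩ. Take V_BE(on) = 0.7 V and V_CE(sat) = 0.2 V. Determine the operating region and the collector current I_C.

Assume active: I_B = (9.8 − 0.7)/(47 + 51×0.18) = 0.162 mA, I_C = β·I_B = 8.1 mA.
Then V_CE = 15 − 8.1×2.7 − 8.26×0.18 = -8.35 V < 0.2 V — the active assumption fails.
Re-solve with V_CE = 0.2 V. KCL at the emitter: V_E/R_E = (V_BB−0.7−V_E)/R_B + (V_CC−0.2−V_E)/R_C, giving V_E = 0.954 V.
I_C = (V_CC − 0.2 − V_E)/R_C = (14.8 − 0.954)/2.7 = 5.13 mA.
Check: I_B = (9.1 − 0.954)/47 = 0.173 mA, and β·I_B = 8.67 mA > I_C, confirming saturation.

saturation; I_C ≈ 5.1 mA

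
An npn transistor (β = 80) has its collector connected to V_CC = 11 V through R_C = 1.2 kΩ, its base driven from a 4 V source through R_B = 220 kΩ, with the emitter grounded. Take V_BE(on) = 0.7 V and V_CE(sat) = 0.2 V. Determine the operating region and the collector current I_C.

Assume active. Base-emitter loop: I_B = (V_BB − V_BE)/R_B = (4 − 0.7)/220 = 0.015 mA.
I_C = β·I_B = 80×0.015 = 1.2 mA.
V_CE = V_CC − I_C·R_C = 11 − 1.2×1.2 = 9.56 V > V_CE(sat), so the active-region assumption holds.

active; I_C ≈ 1.2 mA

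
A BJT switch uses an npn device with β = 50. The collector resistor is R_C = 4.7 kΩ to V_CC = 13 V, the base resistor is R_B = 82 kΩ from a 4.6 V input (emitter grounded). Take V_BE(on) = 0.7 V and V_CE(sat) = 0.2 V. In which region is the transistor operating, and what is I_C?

active; I_C ≈ 2.4 mA

Assume active. Base-emitter loop: I_B = (V_BB − V_BE)/R_B = (4.6 − 0.7)/82 = 0.0476 mA.
I_C = β·I_B = 50×0.0476 = 2.38 mA.
V_CE = V_CC − I_C·R_C = 13 − 2.38×4.7 = 1.82 V > V_CE(sat), so the active-region assumption holds.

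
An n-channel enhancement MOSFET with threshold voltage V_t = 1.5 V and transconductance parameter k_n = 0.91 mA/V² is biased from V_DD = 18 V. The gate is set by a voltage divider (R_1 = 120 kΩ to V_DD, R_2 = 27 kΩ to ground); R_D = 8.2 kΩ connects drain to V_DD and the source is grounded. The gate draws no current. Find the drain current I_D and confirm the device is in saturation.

I_D ≈ 1.5 mA

V_G = V_DD·R_2/(R_1+R_2) = 18×27/147 = 3.31 V. With the source grounded, V_GS = V_G = 3.31 V.
Assume saturation: I_D = (k_n/2)(V_GS − V_t)² = (0.91/2)×(3.31 − 1.5)² = 0.455×1.81² = 1.48 mA.
V_DS = V_DD − I_D·R_D = 18 − 1.48×8.2 = 5.83 V.
Saturation requires V_DS ≥ V_GS − V_t = 1.81 V; 5.83 ≥ 1.81 ✓.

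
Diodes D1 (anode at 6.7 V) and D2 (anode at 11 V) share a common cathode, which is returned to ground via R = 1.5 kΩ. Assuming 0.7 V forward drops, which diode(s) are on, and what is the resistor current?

Only D2 conducts; I_R ≈ 6.9 mA

Assume both conduct. Then node N would need to be at both 6.7−0.7 = 6 V and 11−0.7 = 10.3 V, which is impossible.
Assume only D2 conducts: V_N = 11 − 0.7 = 10.3 V, so I_R = 10.3/1.5 = 6.87 mA.
Check D1: its anode-to-cathode voltage is 6.7 − 10.3 = -3.6 V < 0.7 V, so it is off. The assumption is consistent.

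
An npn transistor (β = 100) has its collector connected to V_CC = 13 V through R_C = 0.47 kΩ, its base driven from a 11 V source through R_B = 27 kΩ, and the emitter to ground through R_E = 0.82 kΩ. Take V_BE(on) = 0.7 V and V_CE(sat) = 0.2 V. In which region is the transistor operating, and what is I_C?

Assume active. Base-emitter loop: I_B = (V_BB − V_BE)/(R_B + (β+1)R_E) = (11 − 0.7)/(27 + 101×0.82) = 0.0938 mA.
I_C = β·I_B = 100×0.0938 = 9.38 mA.
V_CE = V_CC − I_C·R_C − I_E·R_E = 13 − 9.38×0.47 − 9.47×0.82 = 0.824 V > V_CE(sat), so the active-region assumption holds.

active; I_C ≈ 9.4 mA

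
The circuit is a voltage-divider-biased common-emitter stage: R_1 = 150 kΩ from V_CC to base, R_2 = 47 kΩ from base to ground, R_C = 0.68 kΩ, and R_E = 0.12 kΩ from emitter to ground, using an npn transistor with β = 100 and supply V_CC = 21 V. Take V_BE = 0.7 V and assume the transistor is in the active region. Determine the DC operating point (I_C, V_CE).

I_C ≈ 9 mA, V_CE ≈ 14 V

Thevenize the base divider: V_Th = V_CC·R_2/(R_1+R_2) = 21×47/197 = 5.01 V, R_Th = R_1‖R_2 = 35.8 kΩ.
Base-emitter loop: V_Th = I_B·R_Th + V_BE + (β+1)I_B·R_E, so I_B = (5.01 − 0.7) / (35.8 + 101×0.12) = 0.09 mA.
I_C = β·I_B = 100×0.09 = 9 mA, and I_E = (β+1)I_B = 9.09 mA.
V_CE = V_CC − I_C·R_C − I_E·R_E = 21 − 9×0.68 − 9.09×0.12 = 13.8 V.
V_CE = 13.8 V > 0.2 V confirms active-region operation.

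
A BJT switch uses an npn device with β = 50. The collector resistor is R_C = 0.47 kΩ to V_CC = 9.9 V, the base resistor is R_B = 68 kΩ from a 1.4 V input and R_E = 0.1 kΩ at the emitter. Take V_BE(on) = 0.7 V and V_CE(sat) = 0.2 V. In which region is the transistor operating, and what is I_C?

Assume active. Base-emitter loop: I_B = (V_BB − V_BE)/(R_B + (β+1)R_E) = (1.4 − 0.7)/(68 + 51×0.1) = 0.00958 mA.
I_C = β·I_B = 50×0.00958 = 0.479 mA.
V_CE = V_CC − I_C·R_C − I_E·R_E = 9.9 − 0.479×0.47 − 0.488×0.1 = 9.63 V > V_CE(sat), so the active-region assumption holds.

active; I_C ≈ 0.48 mA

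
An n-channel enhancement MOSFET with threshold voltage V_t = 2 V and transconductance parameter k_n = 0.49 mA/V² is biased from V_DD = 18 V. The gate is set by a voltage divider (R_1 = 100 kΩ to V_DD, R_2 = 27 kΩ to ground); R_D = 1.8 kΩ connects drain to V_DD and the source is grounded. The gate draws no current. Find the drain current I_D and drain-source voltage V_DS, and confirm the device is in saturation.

I_D ≈ 0.82 mA, V_DS ≈ 17 V

V_G = V_DD·R_2/(R_1+R_2) = 18×27/127 = 3.83 V. With the source grounded, V_GS = V_G = 3.83 V.
Assume saturation: I_D = (k_n/2)(V_GS − V_t)² = (0.49/2)×(3.83 − 2)² = 0.245×1.83² = 0.818 mA.
V_DS = V_DD − I_D·R_D = 18 − 0.818×1.8 = 16.5 V.
Saturation requires V_DS ≥ V_GS − V_t = 1.83 V; 16.5 ≥ 1.83 ✓.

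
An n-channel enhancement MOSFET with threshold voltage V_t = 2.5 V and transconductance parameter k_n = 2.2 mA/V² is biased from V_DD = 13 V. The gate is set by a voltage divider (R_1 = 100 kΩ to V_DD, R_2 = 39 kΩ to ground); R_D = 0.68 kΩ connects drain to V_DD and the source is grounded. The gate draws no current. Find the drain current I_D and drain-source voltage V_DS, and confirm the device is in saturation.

I_D ≈ 1.4 mA, V_DS ≈ 12 V

V_G = V_DD·R_2/(R_1+R_2) = 13×39/139 = 3.65 V. With the source grounded, V_GS = V_G = 3.65 V.
Assume saturation: I_D = (k_n/2)(V_GS − V_t)² = (2.2/2)×(3.65 − 2.5)² = 1.1×1.15² = 1.45 mA.
V_DS = V_DD − I_D·R_D = 13 − 1.45×0.68 = 12 V.
Saturation requires V_DS ≥ V_GS − V_t = 1.15 V; 12 ≥ 1.15 ✓.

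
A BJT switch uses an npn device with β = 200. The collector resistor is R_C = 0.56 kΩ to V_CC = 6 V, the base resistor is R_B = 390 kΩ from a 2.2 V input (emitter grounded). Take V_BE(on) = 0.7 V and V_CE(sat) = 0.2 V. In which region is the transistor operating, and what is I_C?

active; I_C ≈ 0.77 mA

Assume active. Base-emitter loop: I_B = (V_BB − V_BE)/R_B = (2.2 − 0.7)/390 = 0.00385 mA.
I_C = β·I_B = 200×0.00385 = 0.769 mA.
V_CE = V_CC − I_C·R_C = 6 − 0.769×0.56 = 5.57 V > V_CE(sat), so the active-region assumption holds.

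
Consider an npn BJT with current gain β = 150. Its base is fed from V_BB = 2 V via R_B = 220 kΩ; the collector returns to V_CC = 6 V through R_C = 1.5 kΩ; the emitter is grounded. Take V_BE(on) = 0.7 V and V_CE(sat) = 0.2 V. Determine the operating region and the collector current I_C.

active; I_C ≈ 0.89 mA

Assume active. Base-emitter loop: I_B = (V_BB − V_BE)/R_B = (2 − 0.7)/220 = 0.00591 mA.
I_C = β·I_B = 150×0.00591 = 0.886 mA.
V_CE = V_CC − I_C·R_C = 6 − 0.886×1.5 = 4.67 V > V_CE(sat), so the active-region assumption holds.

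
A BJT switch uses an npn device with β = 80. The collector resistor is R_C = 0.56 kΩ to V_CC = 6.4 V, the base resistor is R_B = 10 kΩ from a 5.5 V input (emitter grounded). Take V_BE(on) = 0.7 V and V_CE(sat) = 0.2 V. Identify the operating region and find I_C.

Assume active: I_B = (5.5 − 0.7)/10 = 0.48 mA, giving I_C = β·I_B = 38.4 mA.
But then V_CE = 6.4 − 38.4×0.56 = -15.1 V < V_CE(sat) = 0.2 V — impossible in the active region.
So the transistor is saturated. With V_CE = 0.2 V, I_C = (V_CC − 0.2)/R_C = 6.2/0.56 = 11.1 mA.
Check: β·I_B = 38.4 mA > I_C = 11.1 mA, confirming saturation.

saturation; I_C ≈ 11 mA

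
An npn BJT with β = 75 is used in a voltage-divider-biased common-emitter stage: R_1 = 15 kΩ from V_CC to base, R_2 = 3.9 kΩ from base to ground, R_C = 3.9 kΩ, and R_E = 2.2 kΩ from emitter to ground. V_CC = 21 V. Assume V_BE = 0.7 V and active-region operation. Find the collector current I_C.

I_C ≈ 1.6 mA

Thevenize the base divider: V_Th = V_CC·R_2/(R_1+R_2) = 21×3.9/18.9 = 4.33 V, R_Th = R_1‖R_2 = 3.1 kΩ.
Base-emitter loop: V_Th = I_B·R_Th + V_BE + (β+1)I_B·R_E, so I_B = (4.33 − 0.7) / (3.1 + 76×2.2) = 0.0213 mA.
I_C = β·I_B = 75×0.0213 = 1.6 mA, and I_E = (β+1)I_B = 1.62 mA.
V_CE = V_CC − I_C·R_C − I_E·R_E = 21 − 1.6×3.9 − 1.62×2.2 = 11.2 V.
V_CE = 11.2 V > 0.2 V confirms active-region operation.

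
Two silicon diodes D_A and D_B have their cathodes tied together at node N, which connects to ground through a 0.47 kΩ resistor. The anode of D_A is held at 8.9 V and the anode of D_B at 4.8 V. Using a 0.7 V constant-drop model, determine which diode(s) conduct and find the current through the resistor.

Assume both conduct. Then node N would need to be at both 8.9−0.7 = 8.2 V and 4.8−0.7 = 4.1 V, which is impossible.
Assume only D_A conducts: V_N = 8.9 − 0.7 = 8.2 V, so I_R = 8.2/0.47 = 17.4 mA.
Check D_B: its anode-to-cathode voltage is 4.8 − 8.2 = -3.4 V < 0.7 V, so it is off. The assumption is consistent.

Only D_A conducts; I_R ≈ 17 mA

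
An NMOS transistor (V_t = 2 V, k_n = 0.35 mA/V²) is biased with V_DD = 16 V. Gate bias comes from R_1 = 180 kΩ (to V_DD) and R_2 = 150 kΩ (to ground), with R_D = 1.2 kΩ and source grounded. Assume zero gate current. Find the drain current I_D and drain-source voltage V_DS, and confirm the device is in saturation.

I_D ≈ 4.9 mA, V_DS ≈ 10 V

V_G = V_DD·R_2/(R_1+R_2) = 16×150/330 = 7.27 V. With the source grounded, V_GS = V_G = 7.27 V.
Assume saturation: I_D = (k_n/2)(V_GS − V_t)² = (0.35/2)×(7.27 − 2)² = 0.175×5.27² = 4.87 mA.
V_DS = V_DD − I_D·R_D = 16 − 4.87×1.2 = 10.2 V.
Saturation requires V_DS ≥ V_GS − V_t = 5.27 V; 10.2 ≥ 5.27 ✓.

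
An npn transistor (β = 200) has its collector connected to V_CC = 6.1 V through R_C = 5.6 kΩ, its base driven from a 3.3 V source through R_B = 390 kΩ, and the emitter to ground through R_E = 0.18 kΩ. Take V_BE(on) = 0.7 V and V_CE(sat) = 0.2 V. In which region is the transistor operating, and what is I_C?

saturation; I_C ≈ 1 mA

Assume active: I_B = (3.3 − 0.7)/(390 + 201×0.18) = 0.0061 mA, I_C = β·I_B = 1.22 mA.
Then V_CE = 6.1 − 1.22×5.6 − 1.23×0.18 = -0.954 V < 0.2 V — the active assumption fails.
Re-solve with V_CE = 0.2 V. KCL at the emitter: V_E/R_E = (V_BB−0.7−V_E)/R_B + (V_CC−0.2−V_E)/R_C, giving V_E = 0.185 V.
I_C = (V_CC − 0.2 − V_E)/R_C = (5.9 − 0.185)/5.6 = 1.02 mA.
Check: I_B = (2.6 − 0.185)/390 = 0.00619 mA, and β·I_B = 1.24 mA > I_C, confirming saturation.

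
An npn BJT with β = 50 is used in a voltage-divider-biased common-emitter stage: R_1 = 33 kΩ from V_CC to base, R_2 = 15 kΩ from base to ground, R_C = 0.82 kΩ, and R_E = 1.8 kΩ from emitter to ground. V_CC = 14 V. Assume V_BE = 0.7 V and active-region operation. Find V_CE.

Thevenize the base divider: V_Th = V_CC·R_2/(R_1+R_2) = 14×15/48 = 4.38 V, R_Th = R_1‖R_2 = 10.3 kΩ.
Base-emitter loop: V_Th = I_B·R_Th + V_BE + (β+1)I_B·R_E, so I_B = (4.38 − 0.7) / (10.3 + 51×1.8) = 0.036 mA.
I_C = β·I_B = 50×0.036 = 1.8 mA, and I_E = (β+1)I_B = 1.84 mA.
V_CE = V_CC − I_C·R_C − I_E·R_E = 14 − 1.8×0.82 − 1.84×1.8 = 9.22 V.
V_CE = 9.22 V > 0.2 V confirms active-region operation.

V_CE ≈ 9.2 V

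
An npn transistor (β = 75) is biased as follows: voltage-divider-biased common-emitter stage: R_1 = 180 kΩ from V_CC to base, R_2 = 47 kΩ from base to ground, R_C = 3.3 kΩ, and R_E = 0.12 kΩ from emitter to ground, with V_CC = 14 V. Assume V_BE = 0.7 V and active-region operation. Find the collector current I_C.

Thevenize the base divider: V_Th = V_CC·R_2/(R_1+R_2) = 14×47/227 = 2.9 V, R_Th = R_1‖R_2 = 37.3 kΩ.
Base-emitter loop: V_Th = I_B·R_Th + V_BE + (β+1)I_B·R_E, so I_B = (2.9 − 0.7) / (37.3 + 76×0.12) = 0.0474 mA.
I_C = β·I_B = 75×0.0474 = 3.55 mA, and I_E = (β+1)I_B = 3.6 mA.
V_CE = V_CC − I_C·R_C − I_E·R_E = 14 − 3.55×3.3 − 3.6×0.12 = 1.84 V.
V_CE = 1.84 V > 0.2 V confirms active-region operation.

I_C ≈ 3.6 mA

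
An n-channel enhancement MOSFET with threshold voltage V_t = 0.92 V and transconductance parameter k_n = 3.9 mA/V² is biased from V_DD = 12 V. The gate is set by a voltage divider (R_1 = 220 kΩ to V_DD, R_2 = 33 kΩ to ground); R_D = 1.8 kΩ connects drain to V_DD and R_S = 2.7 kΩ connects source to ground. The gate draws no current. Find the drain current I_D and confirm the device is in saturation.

V_G = V_DD·R_2/(R_1+R_2) = 12×33/253 = 1.57 V.
Assume saturation: I_D = (k_n/2)(V_GS − V_t)² with V_GS = V_G − I_D·R_S = 1.57 − 2.7·I_D.
Substituting gives 14.2·I_D² − 7.79·I_D + 0.812 = 0, with roots I_D = 0.14 or 0.408 mA.
The root I_D = 0.408 mA gives V_GS = 0.462 V ≤ V_t, so take I_D = 0.14 mA.
Then V_GS = 1.19 V and V_DS = V_DD − I_D(R_D+R_S) = 12 − 0.14×4.5 = 11.4 V.
Saturation requires V_DS ≥ V_GS − V_t = 0.268 V; 11.4 ≥ 0.268 ✓.

I_D ≈ 0.14 mA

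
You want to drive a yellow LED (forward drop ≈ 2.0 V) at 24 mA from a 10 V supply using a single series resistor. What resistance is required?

R ≈ 0.33 kΩ

The resistor drops V_S − V_D = 10 − 2.0 = 8 V at 24 mA.
R = 8 V / 24 mA = 0.333 kΩ.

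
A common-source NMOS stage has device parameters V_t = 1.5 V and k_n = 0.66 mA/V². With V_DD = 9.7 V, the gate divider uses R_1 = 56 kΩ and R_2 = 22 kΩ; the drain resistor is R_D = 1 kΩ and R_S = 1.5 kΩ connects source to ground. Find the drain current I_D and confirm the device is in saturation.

I_D ≈ 0.25 mA

V_G = V_DD·R_2/(R_1+R_2) = 9.7×22/78 = 2.74 V.
Assume saturation: I_D = (k_n/2)(V_GS − V_t)² with V_GS = V_G − I_D·R_S = 2.74 − 1.5·I_D.
Substituting gives 0.742·I_D² − 2.22·I_D + 0.504 = 0, with roots I_D = 0.247 or 2.75 mA.
The root I_D = 2.75 mA gives V_GS = -1.39 V ≤ V_t, so take I_D = 0.247 mA.
Then V_GS = 2.37 V and V_DS = V_DD − I_D(R_D+R_S) = 9.7 − 0.247×2.5 = 9.08 V.
Saturation requires V_DS ≥ V_GS − V_t = 0.865 V; 9.08 ≥ 0.865 ✓.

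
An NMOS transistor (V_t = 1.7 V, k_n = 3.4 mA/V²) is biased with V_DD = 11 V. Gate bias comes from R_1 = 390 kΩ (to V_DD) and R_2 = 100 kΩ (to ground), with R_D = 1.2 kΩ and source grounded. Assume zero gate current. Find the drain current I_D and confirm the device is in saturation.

I_D ≈ 0.5 mA

V_G = V_DD·R_2/(R_1+R_2) = 11×100/490 = 2.24 V. With the source grounded, V_GS = V_G = 2.24 V.
Assume saturation: I_D = (k_n/2)(V_GS − V_t)² = (3.4/2)×(2.24 − 1.7)² = 1.7×0.545² = 0.505 mA.
V_DS = V_DD − I_D·R_D = 11 − 0.505×1.2 = 10.4 V.
Saturation requires V_DS ≥ V_GS − V_t = 0.545 V; 10.4 ≥ 0.545 ✓.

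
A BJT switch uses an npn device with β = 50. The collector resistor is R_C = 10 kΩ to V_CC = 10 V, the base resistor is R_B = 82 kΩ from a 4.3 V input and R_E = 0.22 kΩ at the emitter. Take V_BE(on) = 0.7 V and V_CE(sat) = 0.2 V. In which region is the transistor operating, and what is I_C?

Assume active: I_B = (4.3 − 0.7)/(82 + 51×0.22) = 0.0386 mA, I_C = β·I_B = 1.93 mA.
Then V_CE = 10 − 1.93×10 − 1.97×0.22 = -9.74 V < 0.2 V — the active assumption fails.
Re-solve with V_CE = 0.2 V. KCL at the emitter: V_E/R_E = (V_BB−0.7−V_E)/R_B + (V_CC−0.2−V_E)/R_C, giving V_E = 0.22 V.
I_C = (V_CC − 0.2 − V_E)/R_C = (9.8 − 0.22)/10 = 0.958 mA.
Check: I_B = (3.6 − 0.22)/82 = 0.0412 mA, and β·I_B = 2.06 mA > I_C, confirming saturation.

saturation; I_C ≈ 0.96 mA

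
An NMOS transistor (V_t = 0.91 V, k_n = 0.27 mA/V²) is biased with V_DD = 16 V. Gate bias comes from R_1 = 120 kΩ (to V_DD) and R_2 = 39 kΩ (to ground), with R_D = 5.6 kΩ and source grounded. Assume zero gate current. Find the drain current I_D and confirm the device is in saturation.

V_G = V_DD·R_2/(R_1+R_2) = 16×39/159 = 3.92 V. With the source grounded, V_GS = V_G = 3.92 V.
Assume saturation: I_D = (k_n/2)(V_GS − V_t)² = (0.27/2)×(3.92 − 0.91)² = 0.135×3.01² = 1.23 mA.
V_DS = V_DD − I_D·R_D = 16 − 1.23×5.6 = 9.13 V.
Saturation requires V_DS ≥ V_GS − V_t = 3.01 V; 9.13 ≥ 3.01 ✓.

I_D ≈ 1.2 mA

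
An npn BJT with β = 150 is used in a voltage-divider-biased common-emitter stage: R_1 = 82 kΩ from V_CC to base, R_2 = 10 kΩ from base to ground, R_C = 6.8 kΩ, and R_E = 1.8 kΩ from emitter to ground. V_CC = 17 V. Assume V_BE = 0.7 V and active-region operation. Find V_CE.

V_CE ≈ 12 V

Thevenize the base divider: V_Th = V_CC·R_2/(R_1+R_2) = 17×10/92 = 1.85 V, R_Th = R_1‖R_2 = 8.91 kΩ.
Base-emitter loop: V_Th = I_B·R_Th + V_BE + (β+1)I_B·R_E, so I_B = (1.85 − 0.7) / (8.91 + 151×1.8) = 0.00409 mA.
I_C = β·I_B = 150×0.00409 = 0.613 mA, and I_E = (β+1)I_B = 0.617 mA.
V_CE = V_CC − I_C·R_C − I_E·R_E = 17 − 0.613×6.8 − 0.617×1.8 = 11.7 V.
V_CE = 11.7 V > 0.2 V confirms active-region operation.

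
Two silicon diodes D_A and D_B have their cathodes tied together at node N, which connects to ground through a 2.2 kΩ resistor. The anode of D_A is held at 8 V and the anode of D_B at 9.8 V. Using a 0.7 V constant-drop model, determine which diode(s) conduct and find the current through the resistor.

Assume both conduct. Then node N would need to be at both 8−0.7 = 7.3 V and 9.8−0.7 = 9.1 V, which is impossible.
Assume only D_B conducts: V_N = 9.8 − 0.7 = 9.1 V, so I_R = 9.1/2.2 = 4.14 mA.
Check D_A: its anode-to-cathode voltage is 8 − 9.1 = -1.1 V < 0.7 V, so it is off. The assumption is consistent.

Only D_B conducts; I_R ≈ 4.1 mA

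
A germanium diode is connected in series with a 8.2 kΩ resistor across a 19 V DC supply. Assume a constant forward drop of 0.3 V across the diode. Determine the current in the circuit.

KVL around the loop: 19 = V_D + I·R = 0.3 + I × 8.2 kΩ.
So I = (19 − 0.3) / 8.2 kΩ = 18.7 / 8.2 = 2.28 mA.

I ≈ 2.3 mA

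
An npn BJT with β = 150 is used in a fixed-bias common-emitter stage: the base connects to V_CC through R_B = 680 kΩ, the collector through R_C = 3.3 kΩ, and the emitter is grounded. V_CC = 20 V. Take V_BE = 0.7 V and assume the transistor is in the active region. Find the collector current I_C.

Base loop: V_CC = I_B·R_B + V_BE, so I_B = (20 − 0.7)/680 kΩ = 0.0284 mA.
In the active region I_C = β·I_B = 150 × 0.0284 = 4.26 mA.
Collector loop: V_CE = V_CC − I_C·R_C = 20 − 4.26×3.3 = 5.95 V.
Since V_CE = 5.95 V > V_CE(sat) ≈ 0.2 V, the transistor is in the active region as assumed.

I_C ≈ 4.3 mA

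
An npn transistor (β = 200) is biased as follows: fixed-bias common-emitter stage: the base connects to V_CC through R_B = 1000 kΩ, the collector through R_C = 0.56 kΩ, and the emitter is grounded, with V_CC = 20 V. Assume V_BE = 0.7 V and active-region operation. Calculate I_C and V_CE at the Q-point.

I_C ≈ 3.9 mA, V_CE ≈ 18 V

Base loop: V_CC = I_B·R_B + V_BE, so I_B = (20 − 0.7)/1000 kΩ = 0.0193 mA.
In the active region I_C = β·I_B = 200 × 0.0193 = 3.86 mA.
Collector loop: V_CE = V_CC − I_C·R_C = 20 − 3.86×0.56 = 17.8 V.
Since V_CE = 17.8 V > V_CE(sat) ≈ 0.2 V, the transistor is in the active region as assumed.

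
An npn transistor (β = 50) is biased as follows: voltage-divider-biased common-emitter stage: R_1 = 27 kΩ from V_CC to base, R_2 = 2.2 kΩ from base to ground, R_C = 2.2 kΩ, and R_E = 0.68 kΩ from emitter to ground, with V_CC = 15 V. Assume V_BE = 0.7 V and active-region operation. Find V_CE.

V_CE ≈ 13 V

Thevenize the base divider: V_Th = V_CC·R_2/(R_1+R_2) = 15×2.2/29.2 = 1.13 V, R_Th = R_1‖R_2 = 2.03 kΩ.
Base-emitter loop: V_Th = I_B·R_Th + V_BE + (β+1)I_B·R_E, so I_B = (1.13 − 0.7) / (2.03 + 51×0.68) = 0.0117 mA.
I_C = β·I_B = 50×0.0117 = 0.586 mA, and I_E = (β+1)I_B = 0.598 mA.
V_CE = V_CC − I_C·R_C − I_E·R_E = 15 − 0.586×2.2 − 0.598×0.68 = 13.3 V.
V_CE = 13.3 V > 0.2 V confirms active-region operation.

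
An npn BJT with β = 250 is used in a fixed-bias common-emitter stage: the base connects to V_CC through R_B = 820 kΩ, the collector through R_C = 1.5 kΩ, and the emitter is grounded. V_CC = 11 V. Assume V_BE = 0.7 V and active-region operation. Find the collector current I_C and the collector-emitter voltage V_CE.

Base loop: V_CC = I_B·R_B + V_BE, so I_B = (11 − 0.7)/820 kΩ = 0.0126 mA.
In the active region I_C = β·I_B = 250 × 0.0126 = 3.14 mA.
Collector loop: V_CE = V_CC − I_C·R_C = 11 − 3.14×1.5 = 6.29 V.
Since V_CE = 6.29 V > V_CE(sat) ≈ 0.2 V, the transistor is in the active region as assumed.

I_C ≈ 3.1 mA, V_CE ≈ 6.3 V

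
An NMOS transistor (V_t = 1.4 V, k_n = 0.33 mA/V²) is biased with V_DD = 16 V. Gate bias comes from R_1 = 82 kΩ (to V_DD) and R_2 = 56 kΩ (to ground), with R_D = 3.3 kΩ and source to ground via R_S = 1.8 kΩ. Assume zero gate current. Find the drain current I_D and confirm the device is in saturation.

V_G = V_DD·R_2/(R_1+R_2) = 16×56/138 = 6.49 V.
Assume saturation: I_D = (k_n/2)(V_GS − V_t)² with V_GS = V_G − I_D·R_S = 6.49 − 1.8·I_D.
Substituting gives 0.535·I_D² − 4.03·I_D + 4.28 = 0, with roots I_D = 1.28 or 6.25 mA.
The root I_D = 6.25 mA gives V_GS = -4.75 V ≤ V_t, so take I_D = 1.28 mA.
Then V_GS = 4.19 V and V_DS = V_DD − I_D(R_D+R_S) = 16 − 1.28×5.1 = 9.47 V.
Saturation requires V_DS ≥ V_GS − V_t = 2.79 V; 9.47 ≥ 2.79 ✓.

I_D ≈ 1.3 mA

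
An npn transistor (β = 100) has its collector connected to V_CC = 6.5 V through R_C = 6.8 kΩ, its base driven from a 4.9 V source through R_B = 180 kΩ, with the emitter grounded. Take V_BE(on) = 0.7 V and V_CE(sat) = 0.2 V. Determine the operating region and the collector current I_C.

saturation; I_C ≈ 0.93 mA

Assume active: I_B = (4.9 − 0.7)/180 = 0.0233 mA, giving I_C = β·I_B = 2.33 mA.
But then V_CE = 6.5 − 2.33×6.8 = -9.37 V < V_CE(sat) = 0.2 V — impossible in the active region.
So the transistor is saturated. With V_CE = 0.2 V, I_C = (V_CC − 0.2)/R_C = 6.3/6.8 = 0.926 mA.
Check: β·I_B = 2.33 mA > I_C = 0.926 mA, confirming saturation.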